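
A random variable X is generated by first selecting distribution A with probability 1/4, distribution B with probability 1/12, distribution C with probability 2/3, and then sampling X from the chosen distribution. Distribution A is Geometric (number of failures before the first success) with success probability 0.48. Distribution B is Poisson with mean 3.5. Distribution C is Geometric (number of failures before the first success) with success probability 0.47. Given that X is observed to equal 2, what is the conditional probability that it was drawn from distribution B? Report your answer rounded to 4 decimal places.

Likelihoods P(X=2 | ·): A: 0.129792; B: 0.184959; C: 0.132023.
Posterior ∝ prior × likelihood. Numerator for B: 0.0833333·0.184959 = 0.0154132.
Normalizing constant: 0.25·0.129792 + 0.0833333·0.184959 + 0.666667·0.132023 = 0.135877.
P(B | observation) = 0.0154132 / 0.135877 = 0.113436.

0.1134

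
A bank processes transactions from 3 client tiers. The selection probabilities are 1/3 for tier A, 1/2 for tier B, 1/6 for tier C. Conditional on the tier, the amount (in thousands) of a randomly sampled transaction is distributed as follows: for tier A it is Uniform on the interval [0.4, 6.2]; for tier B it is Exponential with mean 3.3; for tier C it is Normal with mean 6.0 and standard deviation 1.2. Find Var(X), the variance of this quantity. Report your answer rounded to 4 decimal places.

Per component, A: μ=3.3, E[X²]=13.6933; B: μ=3.3, E[X²]=21.78; C: μ=6, E[X²]=37.44.
E[X] = 0.333333·3.3 + 0.5·3.3 + 0.166667·6 = 3.75.
E[X²] = 0.333333·13.6933 + 0.5·21.78 + 0.166667·37.44 = 21.6944.
Var(X) = E[X²] − (E[X])² = 21.6944 − 14.0625 = 7.63194.

7.6319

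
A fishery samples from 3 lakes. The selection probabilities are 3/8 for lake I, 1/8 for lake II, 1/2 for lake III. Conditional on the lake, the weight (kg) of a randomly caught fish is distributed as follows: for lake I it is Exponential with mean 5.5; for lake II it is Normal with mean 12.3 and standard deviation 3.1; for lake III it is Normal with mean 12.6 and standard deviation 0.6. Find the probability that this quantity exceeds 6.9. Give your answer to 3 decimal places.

Conditional on each lake, P(X > 6.9): I: 0.285205; II: 0.95924; III: 1.
By total probability, P(X > 6.9) = 0.375·0.285205 + 0.125·0.95924 + 0.5·1 = 0.726857.

0.727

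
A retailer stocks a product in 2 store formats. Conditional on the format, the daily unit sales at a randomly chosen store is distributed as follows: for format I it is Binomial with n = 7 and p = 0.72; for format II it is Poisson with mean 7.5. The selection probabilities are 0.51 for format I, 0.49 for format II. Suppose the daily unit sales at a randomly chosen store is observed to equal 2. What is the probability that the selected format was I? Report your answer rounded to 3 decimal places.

Likelihoods P(X=2 | ·): I: 0.0187359; II: 0.0155555.
Posterior ∝ prior × likelihood. Numerator for I: 0.51·0.0187359 = 0.00955531.
Normalizing constant: 0.51·0.0187359 + 0.49·0.0155555 = 0.0171775.
P(I | observation) = 0.00955531 / 0.0171775 = 0.556269.

0.556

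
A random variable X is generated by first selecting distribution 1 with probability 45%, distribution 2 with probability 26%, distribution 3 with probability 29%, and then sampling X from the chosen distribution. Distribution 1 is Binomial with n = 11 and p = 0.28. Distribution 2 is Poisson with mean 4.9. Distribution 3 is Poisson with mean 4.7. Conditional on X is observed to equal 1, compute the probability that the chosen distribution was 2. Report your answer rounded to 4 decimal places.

Likelihoods P(X=1 | ·): 1: 0.115312; 2: 0.0364883; 3: 0.0427478.
Posterior ∝ prior × likelihood. Numerator for 2: 0.26·0.0364883 = 0.00948695.
Normalizing constant: 0.45·0.115312 + 0.26·0.0364883 + 0.29·0.0427478 = 0.0737744.
P(2 | observation) = 0.00948695 / 0.0737744 = 0.128594.

0.1286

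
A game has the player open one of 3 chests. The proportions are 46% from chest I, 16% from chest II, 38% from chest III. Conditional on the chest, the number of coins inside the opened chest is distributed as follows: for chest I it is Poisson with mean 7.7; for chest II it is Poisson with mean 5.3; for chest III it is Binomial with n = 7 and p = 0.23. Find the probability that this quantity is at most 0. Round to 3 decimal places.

0.062

Conditional on each chest, P(X ≤ 0): I: 0.000452827; II: 0.00499159; III: 0.160485.
By total probability, P(X ≤ 0) = 0.46·0.000452827 + 0.16·0.00499159 + 0.38·0.160485 = 0.0619913.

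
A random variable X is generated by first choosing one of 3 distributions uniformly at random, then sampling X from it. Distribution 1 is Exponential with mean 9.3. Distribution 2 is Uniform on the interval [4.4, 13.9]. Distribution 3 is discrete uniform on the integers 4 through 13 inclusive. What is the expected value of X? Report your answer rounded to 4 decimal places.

8.9833

Component means — 1: 9.3; 2: 9.15; 3: 8.5.
E[X] = 0.333333·9.3 + 0.333333·9.15 + 0.333333·8.5 = 8.98333.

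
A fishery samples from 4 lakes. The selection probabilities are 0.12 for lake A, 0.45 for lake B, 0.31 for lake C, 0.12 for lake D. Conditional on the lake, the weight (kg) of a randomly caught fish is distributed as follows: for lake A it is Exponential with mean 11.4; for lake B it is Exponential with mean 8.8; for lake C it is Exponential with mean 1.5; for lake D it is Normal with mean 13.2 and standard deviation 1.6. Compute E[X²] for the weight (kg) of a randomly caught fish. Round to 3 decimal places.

For each component E[X²] = Var + (mean)², giving A: 259.92; B: 154.88; C: 4.5; D: 176.8.
Overall E[X²] = 0.12·259.92 + 0.45·154.88 + 0.31·4.5 + 0.12·176.8 = 123.497.

123.497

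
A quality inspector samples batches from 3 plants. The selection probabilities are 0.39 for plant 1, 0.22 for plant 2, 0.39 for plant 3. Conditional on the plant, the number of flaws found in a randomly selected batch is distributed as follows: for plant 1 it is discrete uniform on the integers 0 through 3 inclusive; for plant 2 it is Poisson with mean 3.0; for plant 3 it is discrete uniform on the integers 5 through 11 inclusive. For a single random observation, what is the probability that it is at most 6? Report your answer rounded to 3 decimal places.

0.714

Conditional on each plant, P(X ≤ 6): 1: 1; 2: 0.966491; 3: 0.285714.
By total probability, P(X ≤ 6) = 0.39·1 + 0.22·0.966491 + 0.39·0.285714 = 0.714057.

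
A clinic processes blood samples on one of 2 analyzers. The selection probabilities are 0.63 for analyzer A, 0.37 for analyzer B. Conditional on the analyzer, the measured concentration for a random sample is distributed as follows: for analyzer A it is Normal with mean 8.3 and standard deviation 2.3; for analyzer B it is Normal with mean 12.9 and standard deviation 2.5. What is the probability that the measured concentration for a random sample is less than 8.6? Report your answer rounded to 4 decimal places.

Conditional on each analyzer, P(X < 8.6): A: 0.551889; B: 0.0427162.
By total probability, P(X < 8.6) = 0.63·0.551889 + 0.37·0.0427162 = 0.363495.

0.3635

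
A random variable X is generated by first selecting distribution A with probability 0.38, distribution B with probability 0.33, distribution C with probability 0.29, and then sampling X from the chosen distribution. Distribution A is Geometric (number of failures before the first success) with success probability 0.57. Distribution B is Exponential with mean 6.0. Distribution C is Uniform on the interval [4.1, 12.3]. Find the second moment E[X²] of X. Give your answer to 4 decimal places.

45.6037

For each component E[X²] = Var + (mean)², giving A: 1.89258; B: 72; C: 72.8433.
Overall E[X²] = 0.38·1.89258 + 0.33·72 + 0.29·72.8433 = 45.6037.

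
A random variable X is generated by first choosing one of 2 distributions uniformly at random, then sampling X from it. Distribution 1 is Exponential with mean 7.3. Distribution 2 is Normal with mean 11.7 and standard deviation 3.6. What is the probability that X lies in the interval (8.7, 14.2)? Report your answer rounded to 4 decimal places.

0.3573

Conditional on each component, P(8.7 < X < 14.2): 1: 0.160722; 2: 0.55397.
By total probability, P(8.7 < X < 14.2) = 0.5·0.160722 + 0.5·0.55397 = 0.357346.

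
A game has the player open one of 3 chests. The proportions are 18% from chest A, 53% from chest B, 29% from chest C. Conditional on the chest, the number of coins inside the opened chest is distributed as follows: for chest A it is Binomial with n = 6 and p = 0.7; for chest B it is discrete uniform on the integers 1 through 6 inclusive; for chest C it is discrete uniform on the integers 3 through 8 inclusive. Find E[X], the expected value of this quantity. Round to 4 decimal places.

4.2060

Component means — A: 4.2; B: 3.5; C: 5.5.
E[X] = 0.18·4.2 + 0.53·3.5 + 0.29·5.5 = 4.206.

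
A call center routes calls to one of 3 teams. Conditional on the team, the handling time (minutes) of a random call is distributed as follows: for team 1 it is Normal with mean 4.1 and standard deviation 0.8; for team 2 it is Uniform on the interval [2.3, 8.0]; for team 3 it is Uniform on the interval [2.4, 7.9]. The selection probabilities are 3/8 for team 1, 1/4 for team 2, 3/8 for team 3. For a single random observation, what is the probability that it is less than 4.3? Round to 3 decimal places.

Conditional on each team, P(X < 4.3): 1: 0.598706; 2: 0.350877; 3: 0.345455.
By total probability, P(X < 4.3) = 0.375·0.598706 + 0.25·0.350877 + 0.375·0.345455 = 0.44178.

0.442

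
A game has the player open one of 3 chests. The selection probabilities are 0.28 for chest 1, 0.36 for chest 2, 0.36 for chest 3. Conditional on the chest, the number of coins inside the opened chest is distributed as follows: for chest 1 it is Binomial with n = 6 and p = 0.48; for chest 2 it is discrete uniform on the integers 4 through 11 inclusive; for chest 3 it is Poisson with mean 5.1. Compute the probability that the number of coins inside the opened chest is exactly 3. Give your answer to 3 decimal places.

Conditional on each chest, P(X = 3): 1: 0.311002; 2: 0; 3: 0.13479.
By total probability, P(X = 3) = 0.28·0.311002 + 0.36·0 + 0.36·0.13479 = 0.135605.

0.136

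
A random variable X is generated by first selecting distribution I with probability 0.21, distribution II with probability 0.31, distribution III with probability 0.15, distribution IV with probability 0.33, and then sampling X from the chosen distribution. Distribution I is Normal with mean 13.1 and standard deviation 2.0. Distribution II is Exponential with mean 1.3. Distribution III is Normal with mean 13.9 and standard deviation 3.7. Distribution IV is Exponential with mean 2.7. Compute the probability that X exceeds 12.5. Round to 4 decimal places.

Conditional on each component, P(X > 12.5): I: 0.617911; II: 6.66947e-05; III: 0.647425; IV: 0.00975837.
By total probability, P(X > 12.5) = 0.21·0.617911 + 0.31·6.66947e-05 + 0.15·0.647425 + 0.33·0.00975837 = 0.230116.

0.2301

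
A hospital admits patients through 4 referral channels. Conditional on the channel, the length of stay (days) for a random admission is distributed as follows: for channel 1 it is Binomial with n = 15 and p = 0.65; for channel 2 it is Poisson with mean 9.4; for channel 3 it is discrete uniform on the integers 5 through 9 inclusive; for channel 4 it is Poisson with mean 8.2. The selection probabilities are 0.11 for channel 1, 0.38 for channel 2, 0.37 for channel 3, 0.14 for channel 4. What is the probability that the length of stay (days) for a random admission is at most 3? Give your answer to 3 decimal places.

Conditional on each channel, P(X ≤ 3): 1: 0.000478898; 2: 0.0159666; 3: 0; 4: 0.0369999.
By total probability, P(X ≤ 3) = 0.11·0.000478898 + 0.38·0.0159666 + 0.37·0 + 0.14·0.0369999 = 0.0113.

0.011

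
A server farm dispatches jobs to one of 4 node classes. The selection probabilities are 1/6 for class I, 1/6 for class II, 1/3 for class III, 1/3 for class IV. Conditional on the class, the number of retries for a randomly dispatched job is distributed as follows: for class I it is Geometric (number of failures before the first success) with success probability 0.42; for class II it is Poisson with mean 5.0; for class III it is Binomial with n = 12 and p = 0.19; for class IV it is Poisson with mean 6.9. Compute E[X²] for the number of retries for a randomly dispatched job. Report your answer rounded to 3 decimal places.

For each component E[X²] = Var + (mean)², giving I: 5.19501; II: 30; III: 7.0452; IV: 54.51.
Overall E[X²] = 0.166667·5.19501 + 0.166667·30 + 0.333333·7.0452 + 0.333333·54.51 = 26.3842.

26.384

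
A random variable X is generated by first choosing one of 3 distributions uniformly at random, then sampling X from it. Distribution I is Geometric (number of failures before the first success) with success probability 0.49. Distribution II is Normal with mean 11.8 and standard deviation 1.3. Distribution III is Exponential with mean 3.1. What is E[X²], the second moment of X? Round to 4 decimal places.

For each component E[X²] = Var + (mean)², giving I: 3.20741; II: 140.93; III: 19.22.
Overall E[X²] = 0.333333·3.20741 + 0.333333·140.93 + 0.333333·19.22 = 54.4525.

54.4525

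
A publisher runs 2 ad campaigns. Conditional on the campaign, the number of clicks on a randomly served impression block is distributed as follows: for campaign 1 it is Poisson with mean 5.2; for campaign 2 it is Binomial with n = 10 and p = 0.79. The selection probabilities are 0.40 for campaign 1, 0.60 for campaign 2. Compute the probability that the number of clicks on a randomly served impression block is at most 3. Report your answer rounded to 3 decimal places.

0.096

Conditional on each campaign, P(X ≤ 3): 1: 0.238065; 2: 0.00117827.
By total probability, P(X ≤ 3) = 0.4·0.238065 + 0.6·0.00117827 = 0.0959332.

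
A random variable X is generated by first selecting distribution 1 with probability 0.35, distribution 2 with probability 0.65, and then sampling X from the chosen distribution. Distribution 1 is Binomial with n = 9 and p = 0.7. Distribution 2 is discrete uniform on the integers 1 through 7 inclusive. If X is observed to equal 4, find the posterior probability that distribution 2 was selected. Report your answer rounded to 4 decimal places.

0.7830

Likelihoods P(X=4 | ·): 1: 0.0735138; 2: 0.142857.
Posterior ∝ prior × likelihood. Numerator for 2: 0.65·0.142857 = 0.0928571.
Normalizing constant: 0.35·0.0735138 + 0.65·0.142857 = 0.118587.
P(2 | observation) = 0.0928571 / 0.118587 = 0.78303.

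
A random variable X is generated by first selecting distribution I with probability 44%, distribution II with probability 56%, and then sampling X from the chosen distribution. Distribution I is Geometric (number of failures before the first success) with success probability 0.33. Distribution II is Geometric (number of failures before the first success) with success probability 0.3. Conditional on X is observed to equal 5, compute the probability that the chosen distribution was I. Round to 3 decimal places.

Likelihoods P(X=5 | ·): I: 0.0445541; II: 0.050421.
Posterior ∝ prior × likelihood. Numerator for I: 0.44·0.0445541 = 0.0196038.
Normalizing constant: 0.44·0.0445541 + 0.56·0.050421 = 0.0478396.
P(I | observation) = 0.0196038 / 0.0478396 = 0.409782.

0.410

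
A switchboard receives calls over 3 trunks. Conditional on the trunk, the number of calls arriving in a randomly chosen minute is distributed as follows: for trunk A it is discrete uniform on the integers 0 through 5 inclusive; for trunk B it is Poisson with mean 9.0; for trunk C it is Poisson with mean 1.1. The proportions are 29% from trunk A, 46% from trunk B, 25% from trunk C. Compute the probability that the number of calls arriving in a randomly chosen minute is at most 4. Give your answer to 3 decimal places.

Conditional on each trunk, P(X ≤ 4): A: 0.833333; B: 0.0549636; C: 0.994565.
By total probability, P(X ≤ 4) = 0.29·0.833333 + 0.46·0.0549636 + 0.25·0.994565 = 0.515591.

0.516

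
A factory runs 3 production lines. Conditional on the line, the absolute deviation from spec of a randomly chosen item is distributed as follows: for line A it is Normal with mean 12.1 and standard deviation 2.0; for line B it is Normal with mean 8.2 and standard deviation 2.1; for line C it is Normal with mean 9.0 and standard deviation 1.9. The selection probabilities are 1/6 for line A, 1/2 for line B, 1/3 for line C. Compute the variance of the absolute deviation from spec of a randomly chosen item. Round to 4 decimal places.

Per component, A: μ=12.1, E[X²]=150.41; B: μ=8.2, E[X²]=71.65; C: μ=9, E[X²]=84.61.
E[X] = 0.166667·12.1 + 0.5·8.2 + 0.333333·9 = 9.11667.
E[X²] = 0.166667·150.41 + 0.5·71.65 + 0.333333·84.61 = 89.0967.
Var(X) = E[X²] − (E[X])² = 89.0967 − 83.1136 = 5.98306.

5.9831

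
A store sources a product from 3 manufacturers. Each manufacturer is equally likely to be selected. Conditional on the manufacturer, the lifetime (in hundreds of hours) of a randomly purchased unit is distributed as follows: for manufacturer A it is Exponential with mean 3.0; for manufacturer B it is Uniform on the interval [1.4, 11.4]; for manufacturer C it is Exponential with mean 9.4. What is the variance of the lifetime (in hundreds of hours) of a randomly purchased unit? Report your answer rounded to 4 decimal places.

Per component, A: μ=3, E[X²]=18; B: μ=6.4, E[X²]=49.2933; C: μ=9.4, E[X²]=176.72.
E[X] = 0.333333·3 + 0.333333·6.4 + 0.333333·9.4 = 6.26667.
E[X²] = 0.333333·18 + 0.333333·49.2933 + 0.333333·176.72 = 81.3378.
Var(X) = E[X²] − (E[X])² = 81.3378 − 39.2711 = 42.0667.

42.0667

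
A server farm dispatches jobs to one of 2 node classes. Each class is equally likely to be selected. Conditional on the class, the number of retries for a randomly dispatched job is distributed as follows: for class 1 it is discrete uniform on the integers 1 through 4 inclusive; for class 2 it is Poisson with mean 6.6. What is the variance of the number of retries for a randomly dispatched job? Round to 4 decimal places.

Per component, 1: μ=2.5, E[X²]=7.5; 2: μ=6.6, E[X²]=50.16.
E[X] = 0.5·2.5 + 0.5·6.6 = 4.55.
E[X²] = 0.5·7.5 + 0.5·50.16 = 28.83.
Var(X) = E[X²] − (E[X])² = 28.83 − 20.7025 = 8.1275.

8.1275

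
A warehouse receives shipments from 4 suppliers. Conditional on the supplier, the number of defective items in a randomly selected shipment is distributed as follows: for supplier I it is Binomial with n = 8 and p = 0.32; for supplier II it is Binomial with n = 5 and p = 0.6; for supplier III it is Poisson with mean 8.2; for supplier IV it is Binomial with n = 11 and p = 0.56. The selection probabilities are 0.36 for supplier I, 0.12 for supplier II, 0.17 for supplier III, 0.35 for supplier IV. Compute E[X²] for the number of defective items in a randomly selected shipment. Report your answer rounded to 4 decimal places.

For each component E[X²] = Var + (mean)², giving I: 8.2944; II: 10.2; III: 75.44; IV: 40.656.
Overall E[X²] = 0.36·8.2944 + 0.12·10.2 + 0.17·75.44 + 0.35·40.656 = 31.2644.

31.2644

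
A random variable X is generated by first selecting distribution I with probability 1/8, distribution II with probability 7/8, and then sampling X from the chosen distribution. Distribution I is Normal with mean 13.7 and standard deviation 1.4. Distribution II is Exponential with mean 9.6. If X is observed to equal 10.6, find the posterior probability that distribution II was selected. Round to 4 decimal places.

Likelihoods f(10.6 | ·): I: 0.0245525; II: 0.0345299.
Posterior ∝ prior × likelihood. Numerator for II: 0.875·0.0345299 = 0.0302137.
Normalizing constant: 0.125·0.0245525 + 0.875·0.0345299 = 0.0332827.
P(II | observation) = 0.0302137 / 0.0332827 = 0.907788.

0.9078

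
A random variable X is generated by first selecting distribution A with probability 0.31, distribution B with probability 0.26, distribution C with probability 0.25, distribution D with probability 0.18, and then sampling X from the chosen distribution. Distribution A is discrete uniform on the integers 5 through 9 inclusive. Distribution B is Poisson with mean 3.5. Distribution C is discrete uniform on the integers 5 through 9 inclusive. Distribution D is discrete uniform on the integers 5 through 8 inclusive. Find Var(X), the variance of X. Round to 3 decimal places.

4.485

Per component, A: μ=7, E[X²]=51; B: μ=3.5, E[X²]=15.75; C: μ=7, E[X²]=51; D: μ=6.5, E[X²]=43.5.
E[X] = 0.31·7 + 0.26·3.5 + 0.25·7 + 0.18·6.5 = 6.
E[X²] = 0.31·51 + 0.26·15.75 + 0.25·51 + 0.18·43.5 = 40.485.
Var(X) = E[X²] − (E[X])² = 40.485 − 36 = 4.485.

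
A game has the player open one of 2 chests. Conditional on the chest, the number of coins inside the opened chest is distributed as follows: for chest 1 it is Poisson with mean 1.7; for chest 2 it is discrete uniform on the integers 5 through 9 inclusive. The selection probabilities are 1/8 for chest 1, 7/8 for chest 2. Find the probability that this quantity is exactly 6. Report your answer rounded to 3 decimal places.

0.176

Conditional on each chest, P(X = 6): 1: 0.00612436; 2: 0.2.
By total probability, P(X = 6) = 0.125·0.00612436 + 0.875·0.2 = 0.175766.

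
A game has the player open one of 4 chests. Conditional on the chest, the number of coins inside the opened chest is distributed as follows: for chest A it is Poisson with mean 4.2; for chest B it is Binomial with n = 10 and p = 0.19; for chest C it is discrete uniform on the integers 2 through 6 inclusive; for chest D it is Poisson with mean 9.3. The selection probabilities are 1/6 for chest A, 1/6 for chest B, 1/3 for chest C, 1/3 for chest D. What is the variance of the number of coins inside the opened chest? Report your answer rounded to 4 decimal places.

Per component, A: μ=4.2, E[X²]=21.84; B: μ=1.9, E[X²]=5.149; C: μ=4, E[X²]=18; D: μ=9.3, E[X²]=95.79.
E[X] = 0.166667·4.2 + 0.166667·1.9 + 0.333333·4 + 0.333333·9.3 = 5.45.
E[X²] = 0.166667·21.84 + 0.166667·5.149 + 0.333333·18 + 0.333333·95.79 = 42.4282.
Var(X) = E[X²] − (E[X])² = 42.4282 − 29.7025 = 12.7257.

12.7257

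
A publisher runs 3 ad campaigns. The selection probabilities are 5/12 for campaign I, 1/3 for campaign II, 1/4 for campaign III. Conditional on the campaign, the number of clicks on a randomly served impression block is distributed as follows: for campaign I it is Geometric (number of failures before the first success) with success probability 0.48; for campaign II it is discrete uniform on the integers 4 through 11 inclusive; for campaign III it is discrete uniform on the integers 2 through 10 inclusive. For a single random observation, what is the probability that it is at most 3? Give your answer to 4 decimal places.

Conditional on each campaign, P(X ≤ 3): I: 0.926884; II: 0; III: 0.222222.
By total probability, P(X ≤ 3) = 0.416667·0.926884 + 0.333333·0 + 0.25·0.222222 = 0.441757.

0.4418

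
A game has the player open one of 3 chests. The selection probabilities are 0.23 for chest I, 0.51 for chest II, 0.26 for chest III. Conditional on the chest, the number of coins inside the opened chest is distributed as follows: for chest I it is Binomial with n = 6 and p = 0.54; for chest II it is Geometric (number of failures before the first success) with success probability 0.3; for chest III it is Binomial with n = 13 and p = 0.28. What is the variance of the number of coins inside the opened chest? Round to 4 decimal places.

Per component, I: μ=3.24, E[X²]=11.988; II: μ=2.33333, E[X²]=13.2222; III: μ=3.64, E[X²]=15.8704.
E[X] = 0.23·3.24 + 0.51·2.33333 + 0.26·3.64 = 2.8816.
E[X²] = 0.23·11.988 + 0.51·13.2222 + 0.26·15.8704 = 13.6269.
Var(X) = E[X²] − (E[X])² = 13.6269 − 8.30362 = 5.32326.

5.3233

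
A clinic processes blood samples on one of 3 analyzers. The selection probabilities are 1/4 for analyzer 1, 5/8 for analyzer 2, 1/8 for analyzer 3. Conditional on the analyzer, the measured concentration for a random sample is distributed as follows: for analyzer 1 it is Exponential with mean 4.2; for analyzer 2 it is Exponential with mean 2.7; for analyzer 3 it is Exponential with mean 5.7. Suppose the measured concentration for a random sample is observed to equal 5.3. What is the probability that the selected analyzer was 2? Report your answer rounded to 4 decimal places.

Likelihoods f(5.3 | ·): 1: 0.0674082; 2: 0.0520154; 3: 0.0692321.
Posterior ∝ prior × likelihood. Numerator for 2: 0.625·0.0520154 = 0.0325096.
Normalizing constant: 0.25·0.0674082 + 0.625·0.0520154 + 0.125·0.0692321 = 0.0580157.
P(2 | observation) = 0.0325096 / 0.0580157 = 0.56036.

0.5604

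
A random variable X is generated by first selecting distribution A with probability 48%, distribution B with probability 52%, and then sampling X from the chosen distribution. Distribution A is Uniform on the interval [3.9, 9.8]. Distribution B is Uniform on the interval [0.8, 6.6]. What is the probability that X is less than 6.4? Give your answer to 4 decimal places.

Conditional on each component, P(X < 6.4): A: 0.423729; B: 0.965517.
By total probability, P(X < 6.4) = 0.48·0.423729 + 0.52·0.965517 = 0.705459.

0.7055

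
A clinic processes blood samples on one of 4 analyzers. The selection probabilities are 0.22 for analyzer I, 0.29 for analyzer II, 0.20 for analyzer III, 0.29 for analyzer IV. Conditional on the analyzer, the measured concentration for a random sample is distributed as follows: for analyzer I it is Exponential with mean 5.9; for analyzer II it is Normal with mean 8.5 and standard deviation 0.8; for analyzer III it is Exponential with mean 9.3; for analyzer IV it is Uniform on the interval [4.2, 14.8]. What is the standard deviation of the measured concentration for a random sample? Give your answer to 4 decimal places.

5.4541

Per component, I: μ=5.9, E[X²]=69.62; II: μ=8.5, E[X²]=72.89; III: μ=9.3, E[X²]=172.98; IV: μ=9.5, E[X²]=99.6133.
E[X] = 0.22·5.9 + 0.29·8.5 + 0.2·9.3 + 0.29·9.5 = 8.378.
E[X²] = 0.22·69.62 + 0.29·72.89 + 0.2·172.98 + 0.29·99.6133 = 99.9384.
Var(X) = E[X²] − (E[X])² = 99.9384 − 70.1909 = 29.7475.
SD(X) = √29.7475 = 5.45413.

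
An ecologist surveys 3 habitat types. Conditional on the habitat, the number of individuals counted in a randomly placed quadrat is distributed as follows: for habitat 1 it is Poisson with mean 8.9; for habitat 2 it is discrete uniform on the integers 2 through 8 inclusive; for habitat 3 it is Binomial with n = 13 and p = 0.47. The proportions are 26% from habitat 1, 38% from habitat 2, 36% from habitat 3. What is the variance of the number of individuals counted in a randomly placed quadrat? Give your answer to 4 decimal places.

7.3997

Per component, 1: μ=8.9, E[X²]=88.11; 2: μ=5, E[X²]=29; 3: μ=6.11, E[X²]=40.5704.
E[X] = 0.26·8.9 + 0.38·5 + 0.36·6.11 = 6.4136.
E[X²] = 0.26·88.11 + 0.38·29 + 0.36·40.5704 = 48.5339.
Var(X) = E[X²] − (E[X])² = 48.5339 − 41.1343 = 7.39968.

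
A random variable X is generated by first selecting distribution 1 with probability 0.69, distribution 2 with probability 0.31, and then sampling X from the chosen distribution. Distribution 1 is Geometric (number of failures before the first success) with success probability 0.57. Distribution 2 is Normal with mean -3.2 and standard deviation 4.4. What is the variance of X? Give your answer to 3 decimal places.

10.260

Per component, 1: μ=0.754386, E[X²]=1.89258; 2: μ=-3.2, E[X²]=29.6.
E[X] = 0.69·0.754386 + 0.31·-3.2 = -0.471474.
E[X²] = 0.69·1.89258 + 0.31·29.6 = 10.4819.
Var(X) = E[X²] − (E[X])² = 10.4819 − 0.222287 = 10.2596.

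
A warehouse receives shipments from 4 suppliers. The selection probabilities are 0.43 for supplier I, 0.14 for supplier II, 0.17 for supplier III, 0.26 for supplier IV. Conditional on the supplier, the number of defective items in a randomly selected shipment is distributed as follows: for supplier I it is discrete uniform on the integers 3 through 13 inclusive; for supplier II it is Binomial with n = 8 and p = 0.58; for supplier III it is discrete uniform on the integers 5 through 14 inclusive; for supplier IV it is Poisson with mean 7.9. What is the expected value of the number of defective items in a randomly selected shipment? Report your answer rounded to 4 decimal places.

7.7586

Component means — I: 8; II: 4.64; III: 9.5; IV: 7.9.
E[X] = 0.43·8 + 0.14·4.64 + 0.17·9.5 + 0.26·7.9 = 7.7586.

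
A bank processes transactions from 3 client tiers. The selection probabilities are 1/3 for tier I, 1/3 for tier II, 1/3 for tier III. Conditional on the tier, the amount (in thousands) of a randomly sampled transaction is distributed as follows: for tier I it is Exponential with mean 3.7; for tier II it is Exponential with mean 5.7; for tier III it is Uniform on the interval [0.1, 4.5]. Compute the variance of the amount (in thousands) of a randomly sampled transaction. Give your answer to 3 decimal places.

Per component, I: μ=3.7, E[X²]=27.38; II: μ=5.7, E[X²]=64.98; III: μ=2.3, E[X²]=6.90333.
E[X] = 0.333333·3.7 + 0.333333·5.7 + 0.333333·2.3 = 3.9.
E[X²] = 0.333333·27.38 + 0.333333·64.98 + 0.333333·6.90333 = 33.0878.
Var(X) = E[X²] − (E[X])² = 33.0878 − 15.21 = 17.8778.

17.878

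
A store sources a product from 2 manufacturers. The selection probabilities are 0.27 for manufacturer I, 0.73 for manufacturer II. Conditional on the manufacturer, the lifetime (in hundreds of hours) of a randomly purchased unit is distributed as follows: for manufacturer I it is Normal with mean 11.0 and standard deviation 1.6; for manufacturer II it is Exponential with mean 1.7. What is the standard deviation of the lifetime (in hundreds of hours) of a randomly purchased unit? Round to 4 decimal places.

Per component, I: μ=11, E[X²]=123.56; II: μ=1.7, E[X²]=5.78.
E[X] = 0.27·11 + 0.73·1.7 = 4.211.
E[X²] = 0.27·123.56 + 0.73·5.78 = 37.5806.
Var(X) = E[X²] − (E[X])² = 37.5806 − 17.7325 = 19.8481.
SD(X) = √19.8481 = 4.45512.

4.4551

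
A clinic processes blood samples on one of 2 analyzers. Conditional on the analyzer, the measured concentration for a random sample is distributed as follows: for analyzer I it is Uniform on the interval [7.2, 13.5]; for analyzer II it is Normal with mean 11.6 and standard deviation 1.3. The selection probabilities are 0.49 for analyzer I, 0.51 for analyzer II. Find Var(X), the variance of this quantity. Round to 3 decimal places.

Per component, I: μ=10.35, E[X²]=110.43; II: μ=11.6, E[X²]=136.25.
E[X] = 0.49·10.35 + 0.51·11.6 = 10.9875.
E[X²] = 0.49·110.43 + 0.51·136.25 = 123.598.
Var(X) = E[X²] − (E[X])² = 123.598 − 120.725 = 2.87304.

2.873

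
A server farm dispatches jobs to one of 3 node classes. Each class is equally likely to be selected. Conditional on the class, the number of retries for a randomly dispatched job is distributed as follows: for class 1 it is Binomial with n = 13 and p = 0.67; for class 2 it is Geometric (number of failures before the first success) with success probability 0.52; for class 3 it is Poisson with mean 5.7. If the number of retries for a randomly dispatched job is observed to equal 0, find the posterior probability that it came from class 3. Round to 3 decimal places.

Likelihoods P(X=0 | ·): 1: 5.50404e-07; 2: 0.52; 3: 0.00334597.
Posterior ∝ prior × likelihood. Numerator for 3: 0.333333·0.00334597 = 0.00111532.
Normalizing constant: 0.333333·5.50404e-07 + 0.333333·0.52 + 0.333333·0.00334597 = 0.174449.
P(3 | observation) = 0.00111532 / 0.174449 = 0.0063934.

0.006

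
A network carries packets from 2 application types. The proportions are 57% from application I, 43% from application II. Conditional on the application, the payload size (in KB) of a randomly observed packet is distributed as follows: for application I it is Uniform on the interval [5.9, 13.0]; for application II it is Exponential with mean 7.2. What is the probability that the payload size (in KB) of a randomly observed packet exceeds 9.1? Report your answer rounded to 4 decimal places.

Conditional on each application, P(X > 9.1): I: 0.549296; II: 0.282553.
By total probability, P(X > 9.1) = 0.57·0.549296 + 0.43·0.282553 = 0.434596.

0.4346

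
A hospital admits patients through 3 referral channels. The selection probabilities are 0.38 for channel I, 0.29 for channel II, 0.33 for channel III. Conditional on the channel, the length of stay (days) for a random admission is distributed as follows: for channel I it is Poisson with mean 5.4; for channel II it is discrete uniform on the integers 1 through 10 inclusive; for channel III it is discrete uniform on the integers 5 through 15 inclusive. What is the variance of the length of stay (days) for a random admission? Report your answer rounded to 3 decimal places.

12.337

Per component, I: μ=5.4, E[X²]=34.56; II: μ=5.5, E[X²]=38.5; III: μ=10, E[X²]=110.
E[X] = 0.38·5.4 + 0.29·5.5 + 0.33·10 = 6.947.
E[X²] = 0.38·34.56 + 0.29·38.5 + 0.33·110 = 60.5978.
Var(X) = E[X²] − (E[X])² = 60.5978 − 48.2608 = 12.337.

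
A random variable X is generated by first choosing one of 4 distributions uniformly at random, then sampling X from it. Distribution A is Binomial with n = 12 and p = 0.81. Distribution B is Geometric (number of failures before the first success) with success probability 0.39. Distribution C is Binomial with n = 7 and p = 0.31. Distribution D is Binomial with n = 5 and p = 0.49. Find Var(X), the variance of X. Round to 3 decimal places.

13.251

Per component, A: μ=9.72, E[X²]=96.3252; B: μ=1.5641, E[X²]=6.45694; C: μ=2.17, E[X²]=6.2062; D: μ=2.45, E[X²]=7.252.
E[X] = 0.25·9.72 + 0.25·1.5641 + 0.25·2.17 + 0.25·2.45 = 3.97603.
E[X²] = 0.25·96.3252 + 0.25·6.45694 + 0.25·6.2062 + 0.25·7.252 = 29.0601.
Var(X) = E[X²] − (E[X])² = 29.0601 − 15.8088 = 13.2513.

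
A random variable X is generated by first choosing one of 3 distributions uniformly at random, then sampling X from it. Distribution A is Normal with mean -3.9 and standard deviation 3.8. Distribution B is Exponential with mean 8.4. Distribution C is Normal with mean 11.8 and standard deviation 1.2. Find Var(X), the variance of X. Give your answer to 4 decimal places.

Per component, A: μ=-3.9, E[X²]=29.65; B: μ=8.4, E[X²]=141.12; C: μ=11.8, E[X²]=140.68.
E[X] = 0.333333·-3.9 + 0.333333·8.4 + 0.333333·11.8 = 5.43333.
E[X²] = 0.333333·29.65 + 0.333333·141.12 + 0.333333·140.68 = 103.817.
Var(X) = E[X²] − (E[X])² = 103.817 − 29.5211 = 74.2956.

74.2956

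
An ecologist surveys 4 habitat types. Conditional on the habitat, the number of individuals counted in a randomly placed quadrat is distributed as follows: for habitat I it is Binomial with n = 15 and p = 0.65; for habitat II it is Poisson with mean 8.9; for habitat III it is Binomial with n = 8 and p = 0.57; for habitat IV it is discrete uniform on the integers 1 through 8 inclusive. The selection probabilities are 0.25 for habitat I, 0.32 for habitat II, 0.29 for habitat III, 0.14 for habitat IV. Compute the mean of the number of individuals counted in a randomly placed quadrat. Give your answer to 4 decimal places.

7.2379

Component means — I: 9.75; II: 8.9; III: 4.56; IV: 4.5.
E[X] = 0.25·9.75 + 0.32·8.9 + 0.29·4.56 + 0.14·4.5 = 7.2379.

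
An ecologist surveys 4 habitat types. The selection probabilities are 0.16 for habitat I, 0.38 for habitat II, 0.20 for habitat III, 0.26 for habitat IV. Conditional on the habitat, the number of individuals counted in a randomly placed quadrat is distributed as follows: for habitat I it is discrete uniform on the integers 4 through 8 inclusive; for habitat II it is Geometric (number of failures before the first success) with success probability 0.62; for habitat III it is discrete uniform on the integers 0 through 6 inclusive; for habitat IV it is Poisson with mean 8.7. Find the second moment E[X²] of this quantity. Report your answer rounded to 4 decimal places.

31.1398

For each component E[X²] = Var + (mean)², giving I: 38; II: 1.3642; III: 13; IV: 84.39.
Overall E[X²] = 0.16·38 + 0.38·1.3642 + 0.2·13 + 0.26·84.39 = 31.1398.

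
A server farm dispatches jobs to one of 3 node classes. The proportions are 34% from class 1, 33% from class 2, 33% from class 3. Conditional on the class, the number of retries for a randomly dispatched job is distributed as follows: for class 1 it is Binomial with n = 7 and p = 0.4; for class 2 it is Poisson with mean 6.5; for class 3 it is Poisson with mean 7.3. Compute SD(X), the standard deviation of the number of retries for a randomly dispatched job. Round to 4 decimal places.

Per component, 1: μ=2.8, E[X²]=9.52; 2: μ=6.5, E[X²]=48.75; 3: μ=7.3, E[X²]=60.59.
E[X] = 0.34·2.8 + 0.33·6.5 + 0.33·7.3 = 5.506.
E[X²] = 0.34·9.52 + 0.33·48.75 + 0.33·60.59 = 39.319.
Var(X) = E[X²] − (E[X])² = 39.319 − 30.316 = 9.00296.
SD(X) = √9.00296 = 3.00049.

3.0005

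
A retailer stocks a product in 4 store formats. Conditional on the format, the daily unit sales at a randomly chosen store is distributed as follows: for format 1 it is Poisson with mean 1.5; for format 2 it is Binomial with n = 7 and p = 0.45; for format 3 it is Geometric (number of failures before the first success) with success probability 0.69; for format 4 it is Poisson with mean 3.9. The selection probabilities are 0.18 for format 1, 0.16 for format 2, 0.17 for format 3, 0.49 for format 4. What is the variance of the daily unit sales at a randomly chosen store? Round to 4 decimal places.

Per component, 1: μ=1.5, E[X²]=3.75; 2: μ=3.15, E[X²]=11.655; 3: μ=0.449275, E[X²]=0.852972; 4: μ=3.9, E[X²]=19.11.
E[X] = 0.18·1.5 + 0.16·3.15 + 0.17·0.449275 + 0.49·3.9 = 2.76138.
E[X²] = 0.18·3.75 + 0.16·11.655 + 0.17·0.852972 + 0.49·19.11 = 12.0487.
Var(X) = E[X²] − (E[X])² = 12.0487 − 7.6252 = 4.4235.

4.4235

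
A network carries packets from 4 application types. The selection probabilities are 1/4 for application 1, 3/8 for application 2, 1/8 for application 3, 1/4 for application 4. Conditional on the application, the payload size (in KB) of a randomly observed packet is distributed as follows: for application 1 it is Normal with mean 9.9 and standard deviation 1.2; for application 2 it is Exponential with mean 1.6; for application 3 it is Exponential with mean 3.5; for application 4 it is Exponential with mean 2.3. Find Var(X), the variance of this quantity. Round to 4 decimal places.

15.7823

Per component, 1: μ=9.9, E[X²]=99.45; 2: μ=1.6, E[X²]=5.12; 3: μ=3.5, E[X²]=24.5; 4: μ=2.3, E[X²]=10.58.
E[X] = 0.25·9.9 + 0.375·1.6 + 0.125·3.5 + 0.25·2.3 = 4.0875.
E[X²] = 0.25·99.45 + 0.375·5.12 + 0.125·24.5 + 0.25·10.58 = 32.49.
Var(X) = E[X²] − (E[X])² = 32.49 − 16.7077 = 15.7823.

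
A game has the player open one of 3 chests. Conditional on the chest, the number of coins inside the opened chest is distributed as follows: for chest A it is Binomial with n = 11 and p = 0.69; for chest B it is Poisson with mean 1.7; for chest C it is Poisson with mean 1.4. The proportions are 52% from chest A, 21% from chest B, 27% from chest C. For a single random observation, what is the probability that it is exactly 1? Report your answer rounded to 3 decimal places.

Conditional on each chest, P(X = 1): A: 6.22098e-05; B: 0.310562; C: 0.345236.
By total probability, P(X = 1) = 0.52·6.22098e-05 + 0.21·0.310562 + 0.27·0.345236 = 0.158464.

0.158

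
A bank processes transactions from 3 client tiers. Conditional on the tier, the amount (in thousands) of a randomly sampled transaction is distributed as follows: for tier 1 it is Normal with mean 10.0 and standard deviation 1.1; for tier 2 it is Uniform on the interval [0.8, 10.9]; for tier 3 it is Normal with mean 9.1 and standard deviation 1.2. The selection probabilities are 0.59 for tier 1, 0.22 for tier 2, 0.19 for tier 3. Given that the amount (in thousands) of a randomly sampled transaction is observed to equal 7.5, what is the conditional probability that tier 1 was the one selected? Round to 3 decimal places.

0.253

Likelihoods f(7.5 | ·): 1: 0.0274087; 2: 0.0990099; 3: 0.136675.
Posterior ∝ prior × likelihood. Numerator for 1: 0.59·0.0274087 = 0.0161712.
Normalizing constant: 0.59·0.0274087 + 0.22·0.0990099 + 0.19·0.136675 = 0.0639216.
P(1 | observation) = 0.0161712 / 0.0639216 = 0.252984.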